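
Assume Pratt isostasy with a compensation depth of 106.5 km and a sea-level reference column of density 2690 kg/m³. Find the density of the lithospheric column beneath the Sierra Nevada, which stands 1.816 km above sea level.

2640 kg/m³

Pratt balance: ρ_ref D = ρ (D + h).
ρ = ρ_ref D/(D + h) = 2690 × 106.5 km/(106.5 km + 1.816 km) = 2640 kg/m³.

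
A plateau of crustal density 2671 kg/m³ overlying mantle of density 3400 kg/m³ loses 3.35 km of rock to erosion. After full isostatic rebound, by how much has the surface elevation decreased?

Rebound u = e ρ_c/ρ_m = 3.35 km × 2671/3400 = 2.632 km.
Net surface drop = e − u = 3.35 km − 2.632 km = e (ρ_m − ρ_c)/ρ_m = 0.718 km.

0.718 km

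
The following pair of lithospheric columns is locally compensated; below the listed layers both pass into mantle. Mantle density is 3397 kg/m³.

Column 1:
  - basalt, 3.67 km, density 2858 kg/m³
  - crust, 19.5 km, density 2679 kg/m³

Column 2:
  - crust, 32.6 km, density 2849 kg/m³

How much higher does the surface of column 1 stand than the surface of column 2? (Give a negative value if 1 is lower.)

−0.555 km

For any compensation level in the mantle, the mantle terms cancel and isostasy reduces to e = (Σt_1 − Σt_2) − (Σ(ρt)_1 − Σ(ρt)_2) / ρ_m.
Σt_1 = 23.17 km; Σt_2 = 32.6 km; Σ(ρt)_1 = 62729.36; Σ(ρt)_2 = 92877.4 (in km·kg/m³).
e = (23.17 − 32.6) − (62729.36 − 92877.4) / 3397 = −0.555 km.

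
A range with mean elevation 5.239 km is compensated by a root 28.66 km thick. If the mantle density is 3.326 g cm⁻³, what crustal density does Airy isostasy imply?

ρ_c h = (ρ_m − ρ_c) r → ρ_c (h + r) = ρ_m r → ρ_c = ρ_m r / (h + r).
ρ_c = 3.326 × 28.66 km / (5.239 km + 28.66 km) = 2.81 g cm⁻³.

2.81 g cm⁻³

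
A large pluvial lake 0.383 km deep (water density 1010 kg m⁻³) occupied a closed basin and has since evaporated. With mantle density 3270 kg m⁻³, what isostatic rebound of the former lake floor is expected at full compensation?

0.118 km

u = d ρ_w/ρ_m = 0.383 km × 1010/3270 = 0.118 km.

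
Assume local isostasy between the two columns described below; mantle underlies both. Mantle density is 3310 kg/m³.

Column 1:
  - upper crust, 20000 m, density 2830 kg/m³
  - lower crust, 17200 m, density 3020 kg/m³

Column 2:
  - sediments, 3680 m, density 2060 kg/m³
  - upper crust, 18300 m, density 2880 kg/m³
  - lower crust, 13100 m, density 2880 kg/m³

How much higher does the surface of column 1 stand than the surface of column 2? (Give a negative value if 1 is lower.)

−1060 m

For any compensation level in the mantle, the mantle terms cancel and isostasy reduces to e = (Σt_1 − Σt_2) − (Σ(ρt)_1 − Σ(ρt)_2) / ρ_m.
Σt_1 = 37200 m; Σt_2 = 35080 m; Σ(ρt)_1 = 108544000; Σ(ρt)_2 = 98012800 (in m·kg/m³).
e = (37200 − 35080) − (108544000 − 98012800) / 3310 = −1060 m.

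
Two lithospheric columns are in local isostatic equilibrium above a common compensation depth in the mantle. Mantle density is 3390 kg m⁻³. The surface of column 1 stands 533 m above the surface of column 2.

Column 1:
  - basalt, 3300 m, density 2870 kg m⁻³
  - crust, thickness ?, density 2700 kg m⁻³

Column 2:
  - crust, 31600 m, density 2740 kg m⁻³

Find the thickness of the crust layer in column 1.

Take the compensation level at the base of the deeper column (depth z_c below the surface of column 1) and equate Σ ρ_i t_i down to z_c; mantle fills any gap and the z_c terms cancel.
Column 1: 3300×2870 + x×2700 + (z_c − 3300 − x)×3390
Column 2: 533×0 + 31600×2740 + (z_c − 533 − 31600)×3390
The z_c×3390 term appears on both sides and cancels. Collect the known terms of each column as K = Σ(ρt)_known − 3390 × (depth of known layers): K_1 = 9471000 − 3390×3300 = −1716000; K_2 = 86584000 − 3390×(533 + 31600) = −22346870.
Balance: K_1 − x×(3390 − 2700) = K_2, so x = (K_1 − K_2)/(3390 − 2700) = 20630900/690 = 29900 m.

29900 m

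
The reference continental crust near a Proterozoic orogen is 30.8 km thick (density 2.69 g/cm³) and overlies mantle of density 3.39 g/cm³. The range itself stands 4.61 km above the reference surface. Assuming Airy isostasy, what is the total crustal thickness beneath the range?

53.1 km

Root depth r = h ρ_c / (ρ_m − ρ_c) = 4.61 km × 2.69 / 0.7 = 17.72 km.
Total thickness = T + h + r = 30.8 km + 4.61 km + 17.72 km = 53.1 km.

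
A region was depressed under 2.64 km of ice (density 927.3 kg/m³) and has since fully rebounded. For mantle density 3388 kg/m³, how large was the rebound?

0.723 km

Removing the load lets mantle flow back in; uplift u satisfies ρ_ice t = ρ_m u.
u = t ρ_ice/ρ_m = 2.64 km × 927.3/3388 = 0.723 km.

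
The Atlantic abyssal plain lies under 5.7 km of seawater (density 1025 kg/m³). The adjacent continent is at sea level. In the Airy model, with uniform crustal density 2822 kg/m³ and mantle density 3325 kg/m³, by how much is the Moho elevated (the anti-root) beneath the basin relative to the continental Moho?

20.4 km

Isostatic balance requires: replacing crust with seawater at the top is compensated by replacing crust with mantle at the base: d (ρ_c − ρ_w) = a (ρ_m − ρ_c).
a = d (ρ_c − ρ_w)/(ρ_m − ρ_c) = 5.7 km × 1797/503 = 20.4 km.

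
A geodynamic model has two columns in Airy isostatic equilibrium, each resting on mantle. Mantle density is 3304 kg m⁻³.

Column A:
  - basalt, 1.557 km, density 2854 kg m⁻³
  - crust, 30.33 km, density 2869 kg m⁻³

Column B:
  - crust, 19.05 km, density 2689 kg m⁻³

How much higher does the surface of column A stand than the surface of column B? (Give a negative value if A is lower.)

0.659 km

For any compensation level in the mantle, the mantle terms cancel and isostasy reduces to e = (Σt_A − Σt_B) − (Σ(ρt)_A − Σ(ρt)_B) / ρ_m.
Σt_A = 31.887 km; Σt_B = 19.05 km; Σ(ρt)_A = 91460.448; Σ(ρt)_B = 51225.45 (in km·kg m⁻³).
e = (31.887 − 19.05) − (91460.448 − 51225.45) / 3304 = 0.659 km.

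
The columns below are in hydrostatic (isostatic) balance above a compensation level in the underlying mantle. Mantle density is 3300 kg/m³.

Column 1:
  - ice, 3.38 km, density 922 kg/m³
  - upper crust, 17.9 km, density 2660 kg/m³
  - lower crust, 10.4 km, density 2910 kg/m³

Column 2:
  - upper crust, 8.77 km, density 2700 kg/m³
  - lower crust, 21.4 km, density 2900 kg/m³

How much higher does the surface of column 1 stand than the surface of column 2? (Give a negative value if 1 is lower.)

2.95 km

For any compensation level in the mantle, the mantle terms cancel and isostasy reduces to e = (Σt_1 − Σt_2) − (Σ(ρt)_1 − Σ(ρt)_2) / ρ_m.
Σt_1 = 31.68 km; Σt_2 = 30.17 km; Σ(ρt)_1 = 80994.36; Σ(ρt)_2 = 85739 (in km·kg/m³).
e = (31.68 − 30.17) − (80994.36 − 85739) / 3300 = 2.95 km.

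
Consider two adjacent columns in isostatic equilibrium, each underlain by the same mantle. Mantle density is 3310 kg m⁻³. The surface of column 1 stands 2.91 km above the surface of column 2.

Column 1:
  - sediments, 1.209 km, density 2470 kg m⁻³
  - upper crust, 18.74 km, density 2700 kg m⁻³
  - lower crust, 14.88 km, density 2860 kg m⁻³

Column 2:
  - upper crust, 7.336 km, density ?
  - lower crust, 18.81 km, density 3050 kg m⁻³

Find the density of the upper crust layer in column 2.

2680 kg m⁻³

Take the compensation level at the base of the deeper column (depth z_c below the surface of column 1) and equate Σ ρ_i t_i down to z_c; mantle fills any gap and the z_c terms cancel.
Column 1: 1.209×2470 + 18.74×2700 + 14.88×2860 + (z_c − 34.829)×3310
Column 2: 2.91×0 + 7.336×ρ + 18.81×3050 + (z_c − 2.91 − 26.146)×3310
The z_c×3310 term appears on both sides and cancels. Collect the known terms of each column as K = Σ(ρt)_known − 3310 × (depth of known layers): K_1 = 96141.03 − 3310×34.829 = −19142.96; K_2 = 57370.5 − 3310×(2.91 + 26.146) = −38804.86.
Balance: K_1 = K_2 + 7.336×ρ, so ρ = (K_1 − K_2)/7.336 = 19661.9/7.336 = 2680 kg m⁻³.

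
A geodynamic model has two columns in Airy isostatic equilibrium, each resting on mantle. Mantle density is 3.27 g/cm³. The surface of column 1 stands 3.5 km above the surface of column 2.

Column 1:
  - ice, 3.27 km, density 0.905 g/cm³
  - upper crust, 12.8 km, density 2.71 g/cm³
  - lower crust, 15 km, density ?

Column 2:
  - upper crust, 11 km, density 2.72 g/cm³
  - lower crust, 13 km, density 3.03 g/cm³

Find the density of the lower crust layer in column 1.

2.89 g/cm³

Take the compensation level at the base of the deeper column (depth z_c below the surface of column 1) and equate Σ ρ_i t_i down to z_c; mantle fills any gap and the z_c terms cancel.
Column 1: 3.27×0.905 + 12.8×2.71 + 15×ρ + (z_c − 31.07)×3.27
Column 2: 3.5×0 + 11×2.72 + 13×3.03 + (z_c − 3.5 − 24)×3.27
The z_c×3.27 term appears on both sides and cancels. Collect the known terms of each column as K = Σ(ρt)_known − 3.27 × (depth of known layers): K_1 = 37.64735 − 3.27×31.07 = −63.95155; K_2 = 69.31 − 3.27×(3.5 + 24) = −20.615.
Balance: K_1 + 15×ρ = K_2, so ρ = (K_2 − K_1)/15 = 43.3365/15 = 2.89 g/cm³.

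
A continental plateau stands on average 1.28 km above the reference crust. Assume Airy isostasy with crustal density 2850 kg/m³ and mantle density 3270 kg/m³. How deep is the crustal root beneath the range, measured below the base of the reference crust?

8.69 km

Isostatic balance requires: the weight of the topography is balanced by the buoyancy of the root, ρ_c h = (ρ_m − ρ_c) r.
r = h · ρ_c / (ρ_m − ρ_c) = 1.28 km × 2850 / (3270 − 2850) = 8.69 km.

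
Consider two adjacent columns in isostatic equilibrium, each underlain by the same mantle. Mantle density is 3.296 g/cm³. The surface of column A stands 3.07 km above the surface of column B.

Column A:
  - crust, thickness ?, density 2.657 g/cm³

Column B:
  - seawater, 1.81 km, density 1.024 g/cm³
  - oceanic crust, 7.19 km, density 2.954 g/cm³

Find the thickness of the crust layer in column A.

Take the compensation level at the base of the deeper column (depth z_c below the surface of column A) and equate Σ ρ_i t_i down to z_c; mantle fills any gap and the z_c terms cancel.
Column A: x×2.657 + (z_c − 0 − x)×3.296
Column B: 3.07×0 + 1.81×1.024 + 7.19×2.954 + (z_c − 3.07 − 9)×3.296
The z_c×3.296 term appears on both sides and cancels. Collect the known terms of each column as K = Σ(ρt)_known − 3.296 × (depth of known layers): K_A = 0 − 3.296×0 = 0; K_B = 23.0927 − 3.296×(3.07 + 9) = −16.69002.
Balance: K_A − x×(3.296 − 2.657) = K_B, so x = (K_A − K_B)/(3.296 − 2.657) = 16.69/0.639 = 26.1 km.

26.1 km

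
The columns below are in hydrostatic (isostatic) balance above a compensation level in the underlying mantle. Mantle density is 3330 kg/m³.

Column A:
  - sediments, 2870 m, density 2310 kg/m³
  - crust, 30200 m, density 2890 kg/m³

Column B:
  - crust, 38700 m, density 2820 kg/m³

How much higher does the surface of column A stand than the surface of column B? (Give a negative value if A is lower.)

For any compensation level in the mantle, the mantle terms cancel and isostasy reduces to e = (Σt_A − Σt_B) − (Σ(ρt)_A − Σ(ρt)_B) / ρ_m.
Σt_A = 33070 m; Σt_B = 38700 m; Σ(ρt)_A = 93907700; Σ(ρt)_B = 109134000 (in m·kg/m³).
e = (33070 − 38700) − (93907700 − 109134000) / 3330 = −1060 m.

−1060 m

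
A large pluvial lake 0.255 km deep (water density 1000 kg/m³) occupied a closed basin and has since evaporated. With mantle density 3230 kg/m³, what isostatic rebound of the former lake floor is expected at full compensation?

0.0789 km

u = d ρ_w/ρ_m = 0.255 km × 1000/3230 = 0.0789 km.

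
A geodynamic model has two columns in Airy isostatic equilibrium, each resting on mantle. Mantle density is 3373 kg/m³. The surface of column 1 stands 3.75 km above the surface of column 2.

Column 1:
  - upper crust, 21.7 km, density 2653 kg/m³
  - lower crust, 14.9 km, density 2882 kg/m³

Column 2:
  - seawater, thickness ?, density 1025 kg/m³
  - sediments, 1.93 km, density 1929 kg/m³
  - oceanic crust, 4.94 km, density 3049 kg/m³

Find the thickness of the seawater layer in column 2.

Take the compensation level at the base of the deeper column (depth z_c below the surface of column 1) and equate Σ ρ_i t_i down to z_c; mantle fills any gap and the z_c terms cancel.
Column 1: 21.7×2653 + 14.9×2882 + (z_c − 36.6)×3373
Column 2: 3.75×0 + x×1025 + 1.93×1929 + 4.94×3049 + (z_c − 3.75 − 6.87 − x)×3373
The z_c×3373 term appears on both sides and cancels. Collect the known terms of each column as K = Σ(ρt)_known − 3373 × (depth of known layers): K_1 = 100511.9 − 3373×36.6 = −22939.9; K_2 = 18785.03 − 3373×(3.75 + 6.87) = −17036.23.
Balance: K_1 = K_2 − x×(3373 − 1025), so x = (K_2 − K_1)/(3373 − 1025) = 5903.67/2348 = 2.51 km.

2.51 km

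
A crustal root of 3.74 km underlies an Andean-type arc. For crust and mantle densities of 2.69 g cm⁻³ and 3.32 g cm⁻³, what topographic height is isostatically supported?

Isostatic balance requires: ρ_c h = (ρ_m − ρ_c) r.
h = r (ρ_m − ρ_c) / ρ_c = 3.74 km × (3.32 − 2.69) / 2.69 = 0.876 km.

0.876 km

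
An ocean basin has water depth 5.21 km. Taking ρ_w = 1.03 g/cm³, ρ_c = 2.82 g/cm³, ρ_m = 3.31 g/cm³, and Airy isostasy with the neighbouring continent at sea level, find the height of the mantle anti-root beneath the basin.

Balancing pressure at the compensation depth: replacing crust with seawater at the top is compensated by replacing crust with mantle at the base: d (ρ_c − ρ_w) = a (ρ_m − ρ_c).
a = d (ρ_c − ρ_w)/(ρ_m − ρ_c) = 5.21 km × 1.79/0.49 = 19 km.

19 km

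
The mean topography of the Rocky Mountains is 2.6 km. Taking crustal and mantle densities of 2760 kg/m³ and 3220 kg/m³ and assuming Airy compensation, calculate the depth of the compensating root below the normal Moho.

In Airy isostatic equilibrium: the weight of the topography is balanced by the buoyancy of the root, ρ_c h = (ρ_m − ρ_c) r.
r = h · ρ_c / (ρ_m − ρ_c) = 2.6 km × 2760 / (3220 − 2760) = 15.6 km.

15.6 km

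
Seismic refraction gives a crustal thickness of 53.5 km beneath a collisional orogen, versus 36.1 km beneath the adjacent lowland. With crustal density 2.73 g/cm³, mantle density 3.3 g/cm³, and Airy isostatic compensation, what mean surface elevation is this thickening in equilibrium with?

3.01 km

Excess crust Δ = 53.5 km − 36.1 km = 17.4 km, split between elevation h and root r with h + r = Δ.
Airy balance ρ_c h = (ρ_m − ρ_c) r gives r = h ρ_c/(ρ_m − ρ_c), so h (1 + ρ_c/(ρ_m − ρ_c)) = Δ, i.e. h = Δ (ρ_m − ρ_c)/ρ_m.
h = 17.4 km × 0.57/3.3 = 3.01 km.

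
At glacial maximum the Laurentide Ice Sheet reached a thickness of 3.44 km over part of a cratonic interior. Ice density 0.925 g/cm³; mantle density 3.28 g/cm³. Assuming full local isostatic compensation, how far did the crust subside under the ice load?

0.97 km

Equating mass per unit area of the two columns: the ice load ρ_ice t is balanced by mantle displaced below, ρ_m s.
s = t ρ_ice / ρ_m = 3.44 km × 0.925/3.28 = 0.97 km.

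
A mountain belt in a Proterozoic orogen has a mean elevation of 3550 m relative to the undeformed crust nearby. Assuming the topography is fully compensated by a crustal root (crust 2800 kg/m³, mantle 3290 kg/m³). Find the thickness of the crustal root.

Isostatic balance requires: the weight of the topography is balanced by the buoyancy of the root, ρ_c h = (ρ_m − ρ_c) r.
r = h · ρ_c / (ρ_m − ρ_c) = 3550 m × 2800 / (3290 − 2800) = 20300 m.

20300 m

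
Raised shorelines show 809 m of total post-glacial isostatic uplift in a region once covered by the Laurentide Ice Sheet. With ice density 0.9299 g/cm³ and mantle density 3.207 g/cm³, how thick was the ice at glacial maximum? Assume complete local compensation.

2790 m

u = t ρ_ice/ρ_m → t = u ρ_m/ρ_ice = 809 m × 3.207/0.9299 = 2790 m.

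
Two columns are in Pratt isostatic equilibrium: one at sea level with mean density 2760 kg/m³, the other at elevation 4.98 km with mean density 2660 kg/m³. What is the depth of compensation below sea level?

132 km

ρ_ref D = ρ (D + h) → D (ρ_ref − ρ) = ρ h.
D = ρ h/(ρ_ref − ρ) = 2660 × 4.98 km/(2760 − 2660) = 132 km.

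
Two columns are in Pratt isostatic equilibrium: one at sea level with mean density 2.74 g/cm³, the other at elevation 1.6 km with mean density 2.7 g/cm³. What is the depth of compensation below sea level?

108 km

ρ_ref D = ρ (D + h) → D (ρ_ref − ρ) = ρ h.
D = ρ h/(ρ_ref − ρ) = 2.7 × 1.6 km/(2.74 − 2.7) = 108 km.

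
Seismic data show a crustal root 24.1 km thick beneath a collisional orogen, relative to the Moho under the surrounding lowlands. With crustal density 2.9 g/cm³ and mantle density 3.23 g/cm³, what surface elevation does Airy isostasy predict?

2.74 km

For local isostatic compensation: ρ_c h = (ρ_m − ρ_c) r.
h = r (ρ_m − ρ_c) / ρ_c = 24.1 km × (3.23 − 2.9) / 2.9 = 2.74 km.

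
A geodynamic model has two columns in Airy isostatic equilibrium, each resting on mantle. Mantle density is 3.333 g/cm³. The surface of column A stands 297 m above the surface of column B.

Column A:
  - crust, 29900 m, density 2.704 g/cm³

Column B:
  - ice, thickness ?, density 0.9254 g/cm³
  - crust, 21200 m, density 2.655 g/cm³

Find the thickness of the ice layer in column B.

1430 m

Take the compensation level at the base of the deeper column (depth z_c below the surface of column A) and equate Σ ρ_i t_i down to z_c; mantle fills any gap and the z_c terms cancel.
Column A: 29900×2.704 + (z_c − 29900)×3.333
Column B: 297×0 + x×0.9254 + 21200×2.655 + (z_c − 297 − 21200 − x)×3.333
The z_c×3.333 term appears on both sides and cancels. Collect the known terms of each column as K = Σ(ρt)_known − 3.333 × (depth of known layers): K_A = 80849.6 − 3.333×29900 = −18807.1; K_B = 56286 − 3.333×(297 + 21200) = −15363.501.
Balance: K_A = K_B − x×(3.333 − 0.9254), so x = (K_B − K_A)/(3.333 − 0.9254) = 3443.6/2.4076 = 1430 m.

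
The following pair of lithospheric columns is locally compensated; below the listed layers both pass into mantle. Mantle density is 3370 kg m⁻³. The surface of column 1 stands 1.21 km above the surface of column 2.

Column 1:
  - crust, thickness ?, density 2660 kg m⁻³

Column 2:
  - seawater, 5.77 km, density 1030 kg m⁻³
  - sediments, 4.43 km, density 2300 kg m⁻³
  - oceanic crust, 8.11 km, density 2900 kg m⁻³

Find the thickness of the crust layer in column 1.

36.8 km

Take the compensation level at the base of the deeper column (depth z_c below the surface of column 1) and equate Σ ρ_i t_i down to z_c; mantle fills any gap and the z_c terms cancel.
Column 1: x×2660 + (z_c − 0 − x)×3370
Column 2: 1.21×0 + 5.77×1030 + 4.43×2300 + 8.11×2900 + (z_c − 1.21 − 18.31)×3370
The z_c×3370 term appears on both sides and cancels. Collect the known terms of each column as K = Σ(ρt)_known − 3370 × (depth of known layers): K_1 = 0 − 3370×0 = 0; K_2 = 39651.1 − 3370×(1.21 + 18.31) = −26131.3.
Balance: K_1 − x×(3370 − 2660) = K_2, so x = (K_1 − K_2)/(3370 − 2660) = 26131.3/710 = 36.8 km.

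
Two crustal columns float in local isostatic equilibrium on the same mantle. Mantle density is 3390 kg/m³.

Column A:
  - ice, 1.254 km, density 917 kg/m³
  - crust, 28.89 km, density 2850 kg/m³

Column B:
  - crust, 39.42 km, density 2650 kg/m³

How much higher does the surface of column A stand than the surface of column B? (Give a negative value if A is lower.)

For any compensation level in the mantle, the mantle terms cancel and isostasy reduces to e = (Σt_A − Σt_B) − (Σ(ρt)_A − Σ(ρt)_B) / ρ_m.
Σt_A = 30.144 km; Σt_B = 39.42 km; Σ(ρt)_A = 83486.418; Σ(ρt)_B = 104463 (in km·kg/m³).
e = (30.144 − 39.42) − (83486.418 − 104463) / 3390 = −3.09 km.

−3.09 km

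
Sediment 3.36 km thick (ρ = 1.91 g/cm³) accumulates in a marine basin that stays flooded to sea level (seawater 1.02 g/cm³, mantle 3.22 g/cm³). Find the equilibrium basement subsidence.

Submarine loading: the sediment displaces seawater, and the subsidence is in turn flooded, so s (ρ_m − ρ_w) = t (ρ_sed − ρ_w).
s = 3.36 km × (1.91 − 1.02) / (3.22 − 1.02) = 1.36 km.

1.36 km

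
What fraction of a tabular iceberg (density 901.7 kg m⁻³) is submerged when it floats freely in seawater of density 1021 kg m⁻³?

Submerged fraction = ρ_obj/ρ_fluid = 901.7/1021 = 88.3%.

88.3%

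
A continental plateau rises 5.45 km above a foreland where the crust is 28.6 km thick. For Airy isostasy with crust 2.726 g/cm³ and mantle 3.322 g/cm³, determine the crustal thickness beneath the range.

59 km

Root depth r = h ρ_c / (ρ_m − ρ_c) = 5.45 km × 2.726 / 0.596 = 24.93 km.
Total thickness = T + h + r = 28.6 km + 5.45 km + 24.93 km = 59 km.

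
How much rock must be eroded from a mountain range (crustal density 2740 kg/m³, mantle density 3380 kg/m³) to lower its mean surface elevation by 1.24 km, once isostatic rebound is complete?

Net drop Δ = e − u = e − e ρ_c/ρ_m = e (ρ_m − ρ_c)/ρ_m.
e = Δ ρ_m/(ρ_m − ρ_c) = 1.24 km × 3380/640 = 6.55 km.

6.55 km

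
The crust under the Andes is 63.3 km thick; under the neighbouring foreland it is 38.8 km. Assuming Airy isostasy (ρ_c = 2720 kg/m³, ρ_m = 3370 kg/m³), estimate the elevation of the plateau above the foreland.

Excess crust Δ = 63.3 km − 38.8 km = 24.5 km, split between elevation h and root r with h + r = Δ.
Airy balance ρ_c h = (ρ_m − ρ_c) r gives r = h ρ_c/(ρ_m − ρ_c), so h (1 + ρ_c/(ρ_m − ρ_c)) = Δ, i.e. h = Δ (ρ_m − ρ_c)/ρ_m.
h = 24.5 km × 650/3370 = 4.73 km.

4.73 km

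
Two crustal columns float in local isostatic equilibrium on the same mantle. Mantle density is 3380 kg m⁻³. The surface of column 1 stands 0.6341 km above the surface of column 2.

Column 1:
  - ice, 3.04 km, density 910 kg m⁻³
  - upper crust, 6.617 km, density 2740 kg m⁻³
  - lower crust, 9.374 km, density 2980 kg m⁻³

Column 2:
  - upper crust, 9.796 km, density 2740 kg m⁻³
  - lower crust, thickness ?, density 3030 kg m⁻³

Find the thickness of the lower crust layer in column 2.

Take the compensation level at the base of the deeper column (depth z_c below the surface of column 1) and equate Σ ρ_i t_i down to z_c; mantle fills any gap and the z_c terms cancel.
Column 1: 3.04×910 + 6.617×2740 + 9.374×2980 + (z_c − 19.031)×3380
Column 2: 0.6341×0 + 9.796×2740 + x×3030 + (z_c − 0.6341 − 9.796 − x)×3380
The z_c×3380 term appears on both sides and cancels. Collect the known terms of each column as K = Σ(ρt)_known − 3380 × (depth of known layers): K_1 = 48831.5 − 3380×19.031 = −15493.28; K_2 = 26841.04 − 3380×(0.6341 + 9.796) = −8412.698.
Balance: K_1 = K_2 − x×(3380 − 3030), so x = (K_2 − K_1)/(3380 − 3030) = 7080.58/350 = 20.2 km.

20.2 km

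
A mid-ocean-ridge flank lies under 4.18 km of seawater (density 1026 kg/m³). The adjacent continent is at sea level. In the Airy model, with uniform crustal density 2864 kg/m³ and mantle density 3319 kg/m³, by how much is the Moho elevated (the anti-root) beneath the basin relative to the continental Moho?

Isostatic balance requires: replacing crust with seawater at the top is compensated by replacing crust with mantle at the base: d (ρ_c − ρ_w) = a (ρ_m − ρ_c).
a = d (ρ_c − ρ_w)/(ρ_m − ρ_c) = 4.18 km × 1838/455 = 16.9 km.

16.9 km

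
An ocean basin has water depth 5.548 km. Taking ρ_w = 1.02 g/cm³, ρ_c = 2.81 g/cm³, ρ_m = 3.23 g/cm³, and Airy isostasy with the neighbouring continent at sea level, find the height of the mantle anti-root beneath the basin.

For local isostatic compensation: replacing crust with seawater at the top is compensated by replacing crust with mantle at the base: d (ρ_c − ρ_w) = a (ρ_m − ρ_c).
a = d (ρ_c − ρ_w)/(ρ_m − ρ_c) = 5.548 km × 1.79/0.42 = 23.6 km.

23.6 km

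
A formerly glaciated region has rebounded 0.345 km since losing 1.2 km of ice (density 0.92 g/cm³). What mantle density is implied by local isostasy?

3.2 g/cm³

ρ_m = ρ_ice t / u = 0.92 × 1.2 km/0.345 km = 3.2 g/cm³.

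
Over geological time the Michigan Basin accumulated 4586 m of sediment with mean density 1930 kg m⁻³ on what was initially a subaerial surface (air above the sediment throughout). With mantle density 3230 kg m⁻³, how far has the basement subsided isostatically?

2740 m

Subaerial load: s = t ρ_sed / ρ_m = 4586 m × 1930/3230 = 2740 m.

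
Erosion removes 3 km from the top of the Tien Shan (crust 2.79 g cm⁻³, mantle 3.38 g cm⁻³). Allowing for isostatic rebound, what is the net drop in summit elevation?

Rebound u = e ρ_c/ρ_m = 3 km × 2.79/3.38 = 2.476 km.
Net surface drop = e − u = 3 km − 2.476 km = e (ρ_m − ρ_c)/ρ_m = 0.524 km.

0.524 km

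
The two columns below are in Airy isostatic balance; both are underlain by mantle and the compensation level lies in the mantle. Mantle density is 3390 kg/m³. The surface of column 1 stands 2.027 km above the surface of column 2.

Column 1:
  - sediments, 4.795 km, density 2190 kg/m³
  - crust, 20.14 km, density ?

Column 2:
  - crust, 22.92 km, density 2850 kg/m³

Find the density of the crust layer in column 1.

Take the compensation level at the base of the deeper column (depth z_c below the surface of column 1) and equate Σ ρ_i t_i down to z_c; mantle fills any gap and the z_c terms cancel.
Column 1: 4.795×2190 + 20.14×ρ + (z_c − 24.935)×3390
Column 2: 2.027×0 + 22.92×2850 + (z_c − 2.027 − 22.92)×3390
The z_c×3390 term appears on both sides and cancels. Collect the known terms of each column as K = Σ(ρt)_known − 3390 × (depth of known layers): K_1 = 10501.05 − 3390×24.935 = −74028.6; K_2 = 65322 − 3390×(2.027 + 22.92) = −19248.33.
Balance: K_1 + 20.14×ρ = K_2, so ρ = (K_2 − K_1)/20.14 = 54780.3/20.14 = 2720 kg/m³.

2720 kg/m³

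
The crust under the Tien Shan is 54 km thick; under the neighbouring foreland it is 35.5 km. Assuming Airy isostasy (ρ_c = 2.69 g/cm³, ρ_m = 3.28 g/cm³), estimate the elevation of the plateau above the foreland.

Excess crust Δ = 54 km − 35.5 km = 18.5 km, split between elevation h and root r with h + r = Δ.
Airy balance ρ_c h = (ρ_m − ρ_c) r gives r = h ρ_c/(ρ_m − ρ_c), so h (1 + ρ_c/(ρ_m − ρ_c)) = Δ, i.e. h = Δ (ρ_m − ρ_c)/ρ_m.
h = 18.5 km × 0.59/3.28 = 3.33 km.

3.33 km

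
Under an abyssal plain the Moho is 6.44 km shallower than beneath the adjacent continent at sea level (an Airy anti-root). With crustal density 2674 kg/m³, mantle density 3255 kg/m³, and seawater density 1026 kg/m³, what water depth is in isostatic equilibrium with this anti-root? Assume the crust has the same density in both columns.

Replacing a thickness d of crust by seawater at the top must be balanced by replacing crust with mantle at the base: d (ρ_c − ρ_w) = a (ρ_m − ρ_c).
d = a (ρ_m − ρ_c)/(ρ_c − ρ_w) = 6.44 km × 581/1648 = 2.27 km.

2.27 km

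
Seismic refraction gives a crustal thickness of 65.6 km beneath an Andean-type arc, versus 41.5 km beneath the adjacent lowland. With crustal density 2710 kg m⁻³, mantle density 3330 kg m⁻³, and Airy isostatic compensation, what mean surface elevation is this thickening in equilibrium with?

Excess crust Δ = 65.6 km − 41.5 km = 24.1 km, split between elevation h and root r with h + r = Δ.
Airy balance ρ_c h = (ρ_m − ρ_c) r gives r = h ρ_c/(ρ_m − ρ_c), so h (1 + ρ_c/(ρ_m − ρ_c)) = Δ, i.e. h = Δ (ρ_m − ρ_c)/ρ_m.
h = 24.1 km × 620/3330 = 4.49 km.

4.49 km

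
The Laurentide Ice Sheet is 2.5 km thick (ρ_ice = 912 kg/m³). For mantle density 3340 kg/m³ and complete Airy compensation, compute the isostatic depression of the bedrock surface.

0.683 km

Isostatic balance requires: the ice load ρ_ice t is balanced by mantle displaced below, ρ_m s.
s = t ρ_ice / ρ_m = 2.5 km × 912/3340 = 0.683 km.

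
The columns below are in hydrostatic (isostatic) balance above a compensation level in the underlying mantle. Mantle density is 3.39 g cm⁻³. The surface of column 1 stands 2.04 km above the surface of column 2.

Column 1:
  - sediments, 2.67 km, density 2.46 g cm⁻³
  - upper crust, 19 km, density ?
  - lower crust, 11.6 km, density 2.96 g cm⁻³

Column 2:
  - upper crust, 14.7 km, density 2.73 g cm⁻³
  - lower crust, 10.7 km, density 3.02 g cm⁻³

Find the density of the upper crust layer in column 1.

Take the compensation level at the base of the deeper column (depth z_c below the surface of column 1) and equate Σ ρ_i t_i down to z_c; mantle fills any gap and the z_c terms cancel.
Column 1: 2.67×2.46 + 19×ρ + 11.6×2.96 + (z_c − 33.27)×3.39
Column 2: 2.04×0 + 14.7×2.73 + 10.7×3.02 + (z_c − 2.04 − 25.4)×3.39
The z_c×3.39 term appears on both sides and cancels. Collect the known terms of each column as K = Σ(ρt)_known − 3.39 × (depth of known layers): K_1 = 40.9042 − 3.39×33.27 = −71.8811; K_2 = 72.445 − 3.39×(2.04 + 25.4) = −20.5766.
Balance: K_1 + 19×ρ = K_2, so ρ = (K_2 − K_1)/19 = 51.3045/19 = 2.7 g cm⁻³.

2.7 g cm⁻³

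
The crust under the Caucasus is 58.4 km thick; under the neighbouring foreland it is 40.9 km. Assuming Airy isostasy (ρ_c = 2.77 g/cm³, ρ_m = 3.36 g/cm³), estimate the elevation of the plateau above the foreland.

3.07 km

Excess crust Δ = 58.4 km − 40.9 km = 17.5 km, split between elevation h and root r with h + r = Δ.
Airy balance ρ_c h = (ρ_m − ρ_c) r gives r = h ρ_c/(ρ_m − ρ_c), so h (1 + ρ_c/(ρ_m − ρ_c)) = Δ, i.e. h = Δ (ρ_m − ρ_c)/ρ_m.
h = 17.5 km × 0.59/3.36 = 3.07 km.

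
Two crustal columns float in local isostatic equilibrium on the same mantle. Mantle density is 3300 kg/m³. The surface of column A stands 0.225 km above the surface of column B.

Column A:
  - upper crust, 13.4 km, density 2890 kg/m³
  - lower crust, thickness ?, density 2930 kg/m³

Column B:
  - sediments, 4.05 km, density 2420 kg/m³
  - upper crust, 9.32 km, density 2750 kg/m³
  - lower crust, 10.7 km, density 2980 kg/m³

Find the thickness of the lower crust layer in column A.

Take the compensation level at the base of the deeper column (depth z_c below the surface of column A) and equate Σ ρ_i t_i down to z_c; mantle fills any gap and the z_c terms cancel.
Column A: 13.4×2890 + x×2930 + (z_c − 13.4 − x)×3300
Column B: 0.225×0 + 4.05×2420 + 9.32×2750 + 10.7×2980 + (z_c − 0.225 − 24.07)×3300
The z_c×3300 term appears on both sides and cancels. Collect the known terms of each column as K = Σ(ρt)_known − 3300 × (depth of known layers): K_A = 38726 − 3300×13.4 = −5494; K_B = 67317 − 3300×(0.225 + 24.07) = −12856.5.
Balance: K_A − x×(3300 − 2930) = K_B, so x = (K_A − K_B)/(3300 − 2930) = 7362.5/370 = 19.9 km.

19.9 km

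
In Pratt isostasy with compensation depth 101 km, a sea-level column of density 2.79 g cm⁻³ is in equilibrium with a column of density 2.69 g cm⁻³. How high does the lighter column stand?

ρ_ref D = ρ (D + h) → h = D (ρ_ref − ρ)/ρ.
h = 101 km × (2.79 − 2.69)/2.69 = 3.75 km.

3.75 km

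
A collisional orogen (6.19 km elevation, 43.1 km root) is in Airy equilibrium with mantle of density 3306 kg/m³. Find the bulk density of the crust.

2890 kg/m³

ρ_c h = (ρ_m − ρ_c) r → ρ_c (h + r) = ρ_m r → ρ_c = ρ_m r / (h + r).
ρ_c = 3306 × 43.1 km / (6.19 km + 43.1 km) = 2890 kg/m³.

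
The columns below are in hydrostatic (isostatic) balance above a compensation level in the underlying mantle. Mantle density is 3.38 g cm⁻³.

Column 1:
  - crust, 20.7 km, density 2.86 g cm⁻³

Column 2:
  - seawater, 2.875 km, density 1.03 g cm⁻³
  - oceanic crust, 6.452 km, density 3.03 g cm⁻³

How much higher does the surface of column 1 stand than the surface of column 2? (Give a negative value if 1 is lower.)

0.518 km

For any compensation level in the mantle, the mantle terms cancel and isostasy reduces to e = (Σt_1 − Σt_2) − (Σ(ρt)_1 − Σ(ρt)_2) / ρ_m.
Σt_1 = 20.7 km; Σt_2 = 9.327 km; Σ(ρt)_1 = 59.202; Σ(ρt)_2 = 22.51081 (in km·g cm⁻³).
e = (20.7 − 9.327) − (59.202 − 22.51081) / 3.38 = 0.518 km.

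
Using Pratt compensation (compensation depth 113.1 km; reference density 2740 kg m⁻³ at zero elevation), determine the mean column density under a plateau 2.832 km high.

Pratt balance: ρ_ref D = ρ (D + h).
ρ = ρ_ref D/(D + h) = 2740 × 113.1 km/(113.1 km + 2.832 km) = 2670 kg m⁻³.

2670 kg m⁻³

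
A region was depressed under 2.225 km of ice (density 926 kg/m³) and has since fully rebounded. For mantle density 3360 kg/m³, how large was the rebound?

0.613 km

Removing the load lets mantle flow back in; uplift u satisfies ρ_ice t = ρ_m u.
u = t ρ_ice/ρ_m = 2.225 km × 926/3360 = 0.613 km.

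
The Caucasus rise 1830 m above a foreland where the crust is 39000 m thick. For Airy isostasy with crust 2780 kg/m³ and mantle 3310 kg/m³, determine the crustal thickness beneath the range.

50400 m

Root depth r = h ρ_c / (ρ_m − ρ_c) = 1830 m × 2780 / 530 = 9599 m.
Total thickness = T + h + r = 39000 m + 1830 m + 9599 m = 50400 m.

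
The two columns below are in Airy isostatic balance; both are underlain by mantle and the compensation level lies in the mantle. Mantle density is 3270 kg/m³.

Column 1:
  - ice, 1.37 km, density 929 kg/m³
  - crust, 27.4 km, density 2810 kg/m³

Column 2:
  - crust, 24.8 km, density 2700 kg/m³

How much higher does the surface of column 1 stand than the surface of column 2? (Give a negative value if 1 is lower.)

0.512 km

For any compensation level in the mantle, the mantle terms cancel and isostasy reduces to e = (Σt_1 − Σt_2) − (Σ(ρt)_1 − Σ(ρt)_2) / ρ_m.
Σt_1 = 28.77 km; Σt_2 = 24.8 km; Σ(ρt)_1 = 78266.73; Σ(ρt)_2 = 66960 (in km·kg/m³).
e = (28.77 − 24.8) − (78266.73 − 66960) / 3270 = 0.512 km.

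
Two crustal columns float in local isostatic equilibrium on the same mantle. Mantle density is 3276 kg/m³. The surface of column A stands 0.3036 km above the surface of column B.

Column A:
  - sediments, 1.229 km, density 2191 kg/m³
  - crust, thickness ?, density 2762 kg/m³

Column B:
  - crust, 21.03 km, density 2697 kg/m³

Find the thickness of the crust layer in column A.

23 km

Take the compensation level at the base of the deeper column (depth z_c below the surface of column A) and equate Σ ρ_i t_i down to z_c; mantle fills any gap and the z_c terms cancel.
Column A: 1.229×2191 + x×2762 + (z_c − 1.229 − x)×3276
Column B: 0.3036×0 + 21.03×2697 + (z_c − 0.3036 − 21.03)×3276
The z_c×3276 term appears on both sides and cancels. Collect the known terms of each column as K = Σ(ρt)_known − 3276 × (depth of known layers): K_A = 2692.739 − 3276×1.229 = −1333.465; K_B = 56717.91 − 3276×(0.3036 + 21.03) = −13170.9636.
Balance: K_A − x×(3276 − 2762) = K_B, so x = (K_A − K_B)/(3276 − 2762) = 11837.5/514 = 23 km.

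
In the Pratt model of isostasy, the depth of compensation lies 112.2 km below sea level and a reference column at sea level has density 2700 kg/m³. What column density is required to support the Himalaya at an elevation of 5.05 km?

2580 kg/m³

Pratt balance: ρ_ref D = ρ (D + h).
ρ = ρ_ref D/(D + h) = 2700 × 112.2 km/(112.2 km + 5.05 km) = 2580 kg/m³.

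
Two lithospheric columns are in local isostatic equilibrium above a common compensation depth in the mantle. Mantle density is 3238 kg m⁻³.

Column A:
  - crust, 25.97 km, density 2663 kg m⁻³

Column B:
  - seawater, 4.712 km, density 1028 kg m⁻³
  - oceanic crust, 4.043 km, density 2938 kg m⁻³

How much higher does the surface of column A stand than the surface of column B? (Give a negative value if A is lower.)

For any compensation level in the mantle, the mantle terms cancel and isostasy reduces to e = (Σt_A − Σt_B) − (Σ(ρt)_A − Σ(ρt)_B) / ρ_m.
Σt_A = 25.97 km; Σt_B = 8.755 km; Σ(ρt)_A = 69158.11; Σ(ρt)_B = 16722.27 (in km·kg m⁻³).
e = (25.97 − 8.755) − (69158.11 − 16722.27) / 3238 = 1.02 km.

1.02 km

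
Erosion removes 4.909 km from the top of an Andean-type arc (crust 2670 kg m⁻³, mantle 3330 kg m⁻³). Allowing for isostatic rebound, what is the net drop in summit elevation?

0.973 km

Rebound u = e ρ_c/ρ_m = 4.909 km × 2670/3330 = 3.936 km.
Net surface drop = e − u = 4.909 km − 3.936 km = e (ρ_m − ρ_c)/ρ_m = 0.973 km.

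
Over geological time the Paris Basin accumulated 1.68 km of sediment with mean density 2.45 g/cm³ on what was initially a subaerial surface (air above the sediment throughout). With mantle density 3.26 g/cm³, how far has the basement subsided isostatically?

Subaerial load: s = t ρ_sed / ρ_m = 1.68 km × 2.45/3.26 = 1.26 km.

1.26 km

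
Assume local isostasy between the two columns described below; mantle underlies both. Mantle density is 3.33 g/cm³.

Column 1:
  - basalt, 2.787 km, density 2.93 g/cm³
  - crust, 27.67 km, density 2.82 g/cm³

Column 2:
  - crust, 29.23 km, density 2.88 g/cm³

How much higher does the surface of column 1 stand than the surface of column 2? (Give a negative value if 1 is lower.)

For any compensation level in the mantle, the mantle terms cancel and isostasy reduces to e = (Σt_1 − Σt_2) − (Σ(ρt)_1 − Σ(ρt)_2) / ρ_m.
Σt_1 = 30.457 km; Σt_2 = 29.23 km; Σ(ρt)_1 = 86.19531; Σ(ρt)_2 = 84.1824 (in km·g/cm³).
e = (30.457 − 29.23) − (86.19531 − 84.1824) / 3.33 = 0.623 km.

0.623 km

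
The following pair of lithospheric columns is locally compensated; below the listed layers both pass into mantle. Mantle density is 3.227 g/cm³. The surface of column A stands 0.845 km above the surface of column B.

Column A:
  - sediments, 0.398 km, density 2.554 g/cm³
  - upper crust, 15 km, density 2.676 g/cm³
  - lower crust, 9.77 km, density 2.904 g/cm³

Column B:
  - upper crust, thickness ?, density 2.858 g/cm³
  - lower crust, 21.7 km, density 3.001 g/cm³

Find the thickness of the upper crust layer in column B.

Take the compensation level at the base of the deeper column (depth z_c below the surface of column A) and equate Σ ρ_i t_i down to z_c; mantle fills any gap and the z_c terms cancel.
Column A: 0.398×2.554 + 15×2.676 + 9.77×2.904 + (z_c − 25.168)×3.227
Column B: 0.845×0 + x×2.858 + 21.7×3.001 + (z_c − 0.845 − 21.7 − x)×3.227
The z_c×3.227 term appears on both sides and cancels. Collect the known terms of each column as K = Σ(ρt)_known − 3.227 × (depth of known layers): K_A = 69.528572 − 3.227×25.168 = −11.688564; K_B = 65.1217 − 3.227×(0.845 + 21.7) = −7.631015.
Balance: K_A = K_B − x×(3.227 − 2.858), so x = (K_B − K_A)/(3.227 − 2.858) = 4.05755/0.369 = 11 km.

11 km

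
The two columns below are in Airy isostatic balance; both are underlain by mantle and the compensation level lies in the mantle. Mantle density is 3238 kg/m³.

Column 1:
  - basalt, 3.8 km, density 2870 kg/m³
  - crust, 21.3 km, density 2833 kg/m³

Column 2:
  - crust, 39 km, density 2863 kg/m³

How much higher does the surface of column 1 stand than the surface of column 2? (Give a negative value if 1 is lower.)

−1.42 km

For any compensation level in the mantle, the mantle terms cancel and isostasy reduces to e = (Σt_1 − Σt_2) − (Σ(ρt)_1 − Σ(ρt)_2) / ρ_m.
Σt_1 = 25.1 km; Σt_2 = 39 km; Σ(ρt)_1 = 71248.9; Σ(ρt)_2 = 111657 (in km·kg/m³).
e = (25.1 − 39) − (71248.9 − 111657) / 3238 = −1.42 km.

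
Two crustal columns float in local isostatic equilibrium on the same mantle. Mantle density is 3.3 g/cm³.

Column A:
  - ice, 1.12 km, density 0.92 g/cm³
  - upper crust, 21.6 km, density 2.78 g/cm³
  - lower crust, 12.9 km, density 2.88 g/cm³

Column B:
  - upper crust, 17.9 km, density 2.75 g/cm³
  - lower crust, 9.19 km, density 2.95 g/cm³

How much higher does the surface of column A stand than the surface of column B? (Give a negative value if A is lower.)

1.9 km

For any compensation level in the mantle, the mantle terms cancel and isostasy reduces to e = (Σt_A − Σt_B) − (Σ(ρt)_A − Σ(ρt)_B) / ρ_m.
Σt_A = 35.62 km; Σt_B = 27.09 km; Σ(ρt)_A = 98.2304; Σ(ρt)_B = 76.3355 (in km·g/cm³).
e = (35.62 − 27.09) − (98.2304 − 76.3355) / 3.3 = 1.9 km.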